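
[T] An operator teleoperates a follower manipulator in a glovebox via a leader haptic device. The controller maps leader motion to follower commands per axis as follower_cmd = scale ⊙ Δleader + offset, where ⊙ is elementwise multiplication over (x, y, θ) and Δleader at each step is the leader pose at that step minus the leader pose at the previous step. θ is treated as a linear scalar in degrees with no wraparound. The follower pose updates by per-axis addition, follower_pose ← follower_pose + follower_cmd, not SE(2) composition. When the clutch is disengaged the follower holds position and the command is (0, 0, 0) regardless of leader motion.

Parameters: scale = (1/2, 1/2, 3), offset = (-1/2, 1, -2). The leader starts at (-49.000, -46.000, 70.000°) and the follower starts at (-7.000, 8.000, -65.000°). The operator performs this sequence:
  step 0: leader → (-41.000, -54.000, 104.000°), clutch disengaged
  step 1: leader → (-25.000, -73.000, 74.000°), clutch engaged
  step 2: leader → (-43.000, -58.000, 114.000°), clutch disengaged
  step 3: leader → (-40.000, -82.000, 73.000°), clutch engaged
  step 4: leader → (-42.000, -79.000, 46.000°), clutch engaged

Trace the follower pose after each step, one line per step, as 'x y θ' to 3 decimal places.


-7.000 8.000 -65.000
0.500 -0.500 -157.000
0.500 -0.500 -157.000
1.500 -11.500 -282.000
0.000 -9.000 -365.000

step 0: Δleader=(8.000, -8.000, 34.000°), disengaged; cmd=(0,0,0) → follower holds at (-7.000, 8.000, -65.000°)
step 1: Δleader=(16.000, -19.000, -30.000°), engaged; cmd=(7.500, -8.500, -92.000°) → follower=(0.500, -0.500, -157.000°)
step 2: Δleader=(-18.000, 15.000, 40.000°), disengaged; cmd=(0,0,0) → follower holds at (0.500, -0.500, -157.000°)
step 3: Δleader=(3.000, -24.000, -41.000°), engaged; cmd=(1.000, -11.000, -125.000°) → follower=(1.500, -11.500, -282.000°)
step 4: Δleader=(-2.000, 3.000, -27.000°), engaged; cmd=(-1.500, 2.500, -83.000°) → follower=(0.000, -9.000, -365.000°)


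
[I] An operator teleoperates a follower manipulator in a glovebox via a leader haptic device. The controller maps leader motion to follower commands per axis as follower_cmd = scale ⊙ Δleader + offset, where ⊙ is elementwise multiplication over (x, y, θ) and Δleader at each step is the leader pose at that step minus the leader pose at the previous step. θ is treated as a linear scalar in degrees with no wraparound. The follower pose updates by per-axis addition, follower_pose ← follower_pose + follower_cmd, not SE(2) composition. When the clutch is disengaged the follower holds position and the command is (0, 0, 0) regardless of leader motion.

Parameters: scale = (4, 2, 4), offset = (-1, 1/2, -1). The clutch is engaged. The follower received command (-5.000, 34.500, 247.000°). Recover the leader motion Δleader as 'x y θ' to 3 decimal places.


axis x: (-5.000 − -1) / (4) = -1.000
axis y: (34.500 − 1/2) / (2) = 17.000
axis θ: (247.000 − -1) / (4) = 62.000

-1.000 17.000 62.000


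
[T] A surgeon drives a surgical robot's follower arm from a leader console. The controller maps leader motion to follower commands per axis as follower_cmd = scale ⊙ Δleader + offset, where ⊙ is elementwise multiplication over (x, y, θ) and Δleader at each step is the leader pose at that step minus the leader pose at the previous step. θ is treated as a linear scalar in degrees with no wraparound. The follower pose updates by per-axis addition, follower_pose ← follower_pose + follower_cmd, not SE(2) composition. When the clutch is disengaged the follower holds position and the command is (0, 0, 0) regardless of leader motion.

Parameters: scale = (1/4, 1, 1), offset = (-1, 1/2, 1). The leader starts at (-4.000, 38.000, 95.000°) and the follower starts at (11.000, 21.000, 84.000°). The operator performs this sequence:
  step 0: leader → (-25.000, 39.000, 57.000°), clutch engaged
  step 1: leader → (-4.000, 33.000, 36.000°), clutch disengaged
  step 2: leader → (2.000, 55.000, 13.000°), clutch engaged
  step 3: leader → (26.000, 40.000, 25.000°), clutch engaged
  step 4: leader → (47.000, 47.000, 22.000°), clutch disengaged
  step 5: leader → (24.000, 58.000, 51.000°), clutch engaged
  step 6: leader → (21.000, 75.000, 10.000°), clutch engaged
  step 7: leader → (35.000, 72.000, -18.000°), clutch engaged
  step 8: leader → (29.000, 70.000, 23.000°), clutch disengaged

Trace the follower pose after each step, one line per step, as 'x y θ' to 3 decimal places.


4.750 22.500 47.000
4.750 22.500 47.000
5.250 45.000 25.000
10.250 30.500 38.000
10.250 30.500 38.000
3.500 42.000 68.000
1.750 59.500 28.000
4.250 57.000 1.000
4.250 57.000 1.000

step 0: Δleader=(-21.000, 1.000, -38.000°), engaged; cmd=(-6.250, 1.500, -37.000°) → follower=(4.750, 22.500, 47.000°)
step 1: Δleader=(21.000, -6.000, -21.000°), disengaged; cmd=(0,0,0) → follower holds at (4.750, 22.500, 47.000°)
step 2: Δleader=(6.000, 22.000, -23.000°), engaged; cmd=(0.500, 22.500, -22.000°) → follower=(5.250, 45.000, 25.000°)
step 3: Δleader=(24.000, -15.000, 12.000°), engaged; cmd=(5.000, -14.500, 13.000°) → follower=(10.250, 30.500, 38.000°)
step 4: Δleader=(21.000, 7.000, -3.000°), disengaged; cmd=(0,0,0) → follower holds at (10.250, 30.500, 38.000°)
step 5: Δleader=(-23.000, 11.000, 29.000°), engaged; cmd=(-6.750, 11.500, 30.000°) → follower=(3.500, 42.000, 68.000°)
step 6: Δleader=(-3.000, 17.000, -41.000°), engaged; cmd=(-1.750, 17.500, -40.000°) → follower=(1.750, 59.500, 28.000°)
step 7: Δleader=(14.000, -3.000, -28.000°), engaged; cmd=(2.500, -2.500, -27.000°) → follower=(4.250, 57.000, 1.000°)
step 8: Δleader=(-6.000, -2.000, 41.000°), disengaged; cmd=(0,0,0) → follower holds at (4.250, 57.000, 1.000°)


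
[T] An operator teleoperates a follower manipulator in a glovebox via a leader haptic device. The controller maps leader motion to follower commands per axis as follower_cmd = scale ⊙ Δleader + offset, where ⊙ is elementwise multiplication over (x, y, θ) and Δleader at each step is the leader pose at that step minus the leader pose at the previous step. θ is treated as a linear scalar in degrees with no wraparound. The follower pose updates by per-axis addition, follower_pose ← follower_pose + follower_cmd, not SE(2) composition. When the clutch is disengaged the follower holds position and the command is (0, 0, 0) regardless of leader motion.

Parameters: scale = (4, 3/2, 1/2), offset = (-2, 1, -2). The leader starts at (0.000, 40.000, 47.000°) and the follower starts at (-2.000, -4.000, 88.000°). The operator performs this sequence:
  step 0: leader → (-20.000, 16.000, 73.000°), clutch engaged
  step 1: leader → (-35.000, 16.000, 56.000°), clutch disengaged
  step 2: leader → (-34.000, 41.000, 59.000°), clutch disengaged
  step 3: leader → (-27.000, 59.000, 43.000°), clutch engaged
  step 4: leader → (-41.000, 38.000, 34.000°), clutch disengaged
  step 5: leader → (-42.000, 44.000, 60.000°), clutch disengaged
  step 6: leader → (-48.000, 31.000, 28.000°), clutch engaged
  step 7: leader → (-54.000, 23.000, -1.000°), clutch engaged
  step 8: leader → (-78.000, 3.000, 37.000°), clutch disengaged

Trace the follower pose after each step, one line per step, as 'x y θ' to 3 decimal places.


-84.000 -39.000 99.000
-84.000 -39.000 99.000
-84.000 -39.000 99.000
-58.000 -11.000 89.000
-58.000 -11.000 89.000
-58.000 -11.000 89.000
-84.000 -29.500 71.000
-110.000 -40.500 54.500
-110.000 -40.500 54.500

step 0: Δleader=(-20.000, -24.000, 26.000°), engaged; cmd=(-82.000, -35.000, 11.000°) → follower=(-84.000, -39.000, 99.000°)
step 1: Δleader=(-15.000, 0.000, -17.000°), disengaged; cmd=(0,0,0) → follower holds at (-84.000, -39.000, 99.000°)
step 2: Δleader=(1.000, 25.000, 3.000°), disengaged; cmd=(0,0,0) → follower holds at (-84.000, -39.000, 99.000°)
step 3: Δleader=(7.000, 18.000, -16.000°), engaged; cmd=(26.000, 28.000, -10.000°) → follower=(-58.000, -11.000, 89.000°)
step 4: Δleader=(-14.000, -21.000, -9.000°), disengaged; cmd=(0,0,0) → follower holds at (-58.000, -11.000, 89.000°)
step 5: Δleader=(-1.000, 6.000, 26.000°), disengaged; cmd=(0,0,0) → follower holds at (-58.000, -11.000, 89.000°)
step 6: Δleader=(-6.000, -13.000, -32.000°), engaged; cmd=(-26.000, -18.500, -18.000°) → follower=(-84.000, -29.500, 71.000°)
step 7: Δleader=(-6.000, -8.000, -29.000°), engaged; cmd=(-26.000, -11.000, -16.500°) → follower=(-110.000, -40.500, 54.500°)
step 8: Δleader=(-24.000, -20.000, 38.000°), disengaged; cmd=(0,0,0) → follower holds at (-110.000, -40.500, 54.500°)


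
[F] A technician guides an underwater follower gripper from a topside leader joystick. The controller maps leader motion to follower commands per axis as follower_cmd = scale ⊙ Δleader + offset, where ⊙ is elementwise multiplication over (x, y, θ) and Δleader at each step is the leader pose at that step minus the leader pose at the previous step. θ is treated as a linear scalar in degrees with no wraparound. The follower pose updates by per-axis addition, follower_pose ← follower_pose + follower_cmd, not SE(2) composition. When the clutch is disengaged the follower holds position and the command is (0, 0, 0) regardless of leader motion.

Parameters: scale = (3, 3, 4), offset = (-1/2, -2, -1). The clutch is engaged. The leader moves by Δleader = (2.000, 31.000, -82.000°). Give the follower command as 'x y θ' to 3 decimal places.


axis x: 3·2.000 + -1/2 = 5.500
axis y: 3·31.000 + -2 = 91.000
axis θ: 4·-82.000 + -1 = -329.000

5.500 91.000 -329.000


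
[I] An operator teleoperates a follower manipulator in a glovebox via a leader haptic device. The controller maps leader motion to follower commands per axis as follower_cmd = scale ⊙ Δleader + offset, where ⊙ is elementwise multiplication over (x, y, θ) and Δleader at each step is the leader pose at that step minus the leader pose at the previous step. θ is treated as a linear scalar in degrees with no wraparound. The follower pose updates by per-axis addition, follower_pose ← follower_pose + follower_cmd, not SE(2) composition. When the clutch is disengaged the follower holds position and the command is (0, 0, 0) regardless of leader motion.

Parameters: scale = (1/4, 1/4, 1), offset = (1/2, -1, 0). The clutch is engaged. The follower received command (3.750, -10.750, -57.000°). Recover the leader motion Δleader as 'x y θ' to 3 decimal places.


axis x: (3.750 − 1/2) / (1/4) = 13.000
axis y: (-10.750 − -1) / (1/4) = -39.000
axis θ: (-57.000 − 0) / (1) = -57.000

13.000 -39.000 -57.000


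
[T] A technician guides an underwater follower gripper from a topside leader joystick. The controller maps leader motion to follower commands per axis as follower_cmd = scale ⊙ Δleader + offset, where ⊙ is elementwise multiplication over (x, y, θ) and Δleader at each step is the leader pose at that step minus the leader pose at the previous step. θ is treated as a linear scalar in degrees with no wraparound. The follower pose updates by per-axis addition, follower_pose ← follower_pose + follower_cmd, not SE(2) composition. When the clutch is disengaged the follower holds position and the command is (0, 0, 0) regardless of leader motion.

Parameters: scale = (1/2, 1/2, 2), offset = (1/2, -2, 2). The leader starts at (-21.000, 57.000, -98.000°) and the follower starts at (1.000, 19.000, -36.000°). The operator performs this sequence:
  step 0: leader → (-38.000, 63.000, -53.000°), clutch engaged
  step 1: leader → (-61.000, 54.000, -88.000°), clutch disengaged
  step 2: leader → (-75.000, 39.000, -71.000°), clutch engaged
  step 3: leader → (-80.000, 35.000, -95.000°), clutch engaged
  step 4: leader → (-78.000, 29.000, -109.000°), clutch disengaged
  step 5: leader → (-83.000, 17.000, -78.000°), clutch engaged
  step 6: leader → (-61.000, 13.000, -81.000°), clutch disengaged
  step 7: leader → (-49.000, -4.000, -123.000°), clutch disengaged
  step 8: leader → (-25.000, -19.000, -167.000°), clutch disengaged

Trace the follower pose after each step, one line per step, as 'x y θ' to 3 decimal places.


step 0: Δleader=(-17.000, 6.000, 45.000°), engaged; cmd=(-8.000, 1.000, 92.000°) → follower=(-7.000, 20.000, 56.000°)
step 1: Δleader=(-23.000, -9.000, -35.000°), disengaged; cmd=(0,0,0) → follower holds at (-7.000, 20.000, 56.000°)
step 2: Δleader=(-14.000, -15.000, 17.000°), engaged; cmd=(-6.500, -9.500, 36.000°) → follower=(-13.500, 10.500, 92.000°)
step 3: Δleader=(-5.000, -4.000, -24.000°), engaged; cmd=(-2.000, -4.000, -46.000°) → follower=(-15.500, 6.500, 46.000°)
step 4: Δleader=(2.000, -6.000, -14.000°), disengaged; cmd=(0,0,0) → follower holds at (-15.500, 6.500, 46.000°)
step 5: Δleader=(-5.000, -12.000, 31.000°), engaged; cmd=(-2.000, -8.000, 64.000°) → follower=(-17.500, -1.500, 110.000°)
step 6: Δleader=(22.000, -4.000, -3.000°), disengaged; cmd=(0,0,0) → follower holds at (-17.500, -1.500, 110.000°)
step 7: Δleader=(12.000, -17.000, -42.000°), disengaged; cmd=(0,0,0) → follower holds at (-17.500, -1.500, 110.000°)
step 8: Δleader=(24.000, -15.000, -44.000°), disengaged; cmd=(0,0,0) → follower holds at (-17.500, -1.500, 110.000°)

-7.000 20.000 56.000
-7.000 20.000 56.000
-13.500 10.500 92.000
-15.500 6.500 46.000
-15.500 6.500 46.000
-17.500 -1.500 110.000
-17.500 -1.500 110.000
-17.500 -1.500 110.000
-17.500 -1.500 110.000


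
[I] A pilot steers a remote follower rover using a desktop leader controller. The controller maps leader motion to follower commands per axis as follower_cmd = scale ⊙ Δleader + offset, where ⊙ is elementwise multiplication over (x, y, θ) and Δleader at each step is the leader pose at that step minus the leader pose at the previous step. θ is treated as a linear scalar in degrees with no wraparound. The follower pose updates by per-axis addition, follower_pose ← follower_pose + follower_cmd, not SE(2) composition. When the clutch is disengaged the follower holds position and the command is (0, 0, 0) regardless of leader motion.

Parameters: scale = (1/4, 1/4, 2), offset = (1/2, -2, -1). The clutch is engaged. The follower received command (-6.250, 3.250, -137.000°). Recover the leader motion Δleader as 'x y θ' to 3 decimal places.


axis x: (-6.250 − 1/2) / (1/4) = -27.000
axis y: (3.250 − -2) / (1/4) = 21.000
axis θ: (-137.000 − -1) / (2) = -68.000

-27.000 21.000 -68.000


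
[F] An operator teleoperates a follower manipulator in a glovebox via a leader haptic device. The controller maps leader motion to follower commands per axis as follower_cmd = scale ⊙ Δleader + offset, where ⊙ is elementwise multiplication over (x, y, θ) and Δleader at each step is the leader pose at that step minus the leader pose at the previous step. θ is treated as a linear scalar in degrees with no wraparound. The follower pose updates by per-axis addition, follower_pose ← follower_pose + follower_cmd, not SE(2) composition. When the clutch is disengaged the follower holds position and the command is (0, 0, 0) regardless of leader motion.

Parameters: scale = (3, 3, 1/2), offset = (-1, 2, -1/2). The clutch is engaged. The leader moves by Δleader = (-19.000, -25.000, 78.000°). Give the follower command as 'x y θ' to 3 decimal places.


-58.000 -73.000 38.500

axis x: 3·-19.000 + -1 = -58.000
axis y: 3·-25.000 + 2 = -73.000
axis θ: 1/2·78.000 + -1/2 = 38.500


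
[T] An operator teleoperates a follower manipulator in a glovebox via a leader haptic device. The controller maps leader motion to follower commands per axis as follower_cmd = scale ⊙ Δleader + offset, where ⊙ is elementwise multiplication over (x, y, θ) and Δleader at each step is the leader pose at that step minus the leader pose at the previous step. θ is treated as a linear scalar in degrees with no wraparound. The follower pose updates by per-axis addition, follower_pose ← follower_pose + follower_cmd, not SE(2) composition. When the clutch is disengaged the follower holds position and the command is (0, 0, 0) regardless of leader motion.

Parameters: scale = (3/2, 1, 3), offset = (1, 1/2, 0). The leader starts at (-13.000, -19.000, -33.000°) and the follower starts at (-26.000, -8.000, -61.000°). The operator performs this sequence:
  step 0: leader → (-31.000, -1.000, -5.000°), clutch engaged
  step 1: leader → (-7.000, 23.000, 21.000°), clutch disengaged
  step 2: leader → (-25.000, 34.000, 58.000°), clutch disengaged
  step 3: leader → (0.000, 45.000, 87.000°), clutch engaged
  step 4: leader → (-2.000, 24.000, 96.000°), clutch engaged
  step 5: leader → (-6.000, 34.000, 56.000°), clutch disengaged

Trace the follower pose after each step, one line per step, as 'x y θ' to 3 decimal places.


step 0: Δleader=(-18.000, 18.000, 28.000°), engaged; cmd=(-26.000, 18.500, 84.000°) → follower=(-52.000, 10.500, 23.000°)
step 1: Δleader=(24.000, 24.000, 26.000°), disengaged; cmd=(0,0,0) → follower holds at (-52.000, 10.500, 23.000°)
step 2: Δleader=(-18.000, 11.000, 37.000°), disengaged; cmd=(0,0,0) → follower holds at (-52.000, 10.500, 23.000°)
step 3: Δleader=(25.000, 11.000, 29.000°), engaged; cmd=(38.500, 11.500, 87.000°) → follower=(-13.500, 22.000, 110.000°)
step 4: Δleader=(-2.000, -21.000, 9.000°), engaged; cmd=(-2.000, -20.500, 27.000°) → follower=(-15.500, 1.500, 137.000°)
step 5: Δleader=(-4.000, 10.000, -40.000°), disengaged; cmd=(0,0,0) → follower holds at (-15.500, 1.500, 137.000°)

-52.000 10.500 23.000
-52.000 10.500 23.000
-52.000 10.500 23.000
-13.500 22.000 110.000
-15.500 1.500 137.000
-15.500 1.500 137.000


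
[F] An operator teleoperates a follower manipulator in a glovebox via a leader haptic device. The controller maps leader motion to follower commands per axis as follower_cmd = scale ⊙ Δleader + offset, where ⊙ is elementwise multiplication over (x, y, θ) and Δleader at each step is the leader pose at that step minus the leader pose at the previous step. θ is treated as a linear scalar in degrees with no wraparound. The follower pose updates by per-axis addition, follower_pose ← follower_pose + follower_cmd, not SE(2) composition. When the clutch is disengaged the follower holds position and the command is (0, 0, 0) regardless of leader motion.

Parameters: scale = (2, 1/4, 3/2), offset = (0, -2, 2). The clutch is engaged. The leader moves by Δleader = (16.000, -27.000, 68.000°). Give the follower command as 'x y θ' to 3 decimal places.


32.000 -8.750 104.000

axis x: 2·16.000 + 0 = 32.000
axis y: 1/4·-27.000 + -2 = -8.750
axis θ: 3/2·68.000 + 2 = 104.000


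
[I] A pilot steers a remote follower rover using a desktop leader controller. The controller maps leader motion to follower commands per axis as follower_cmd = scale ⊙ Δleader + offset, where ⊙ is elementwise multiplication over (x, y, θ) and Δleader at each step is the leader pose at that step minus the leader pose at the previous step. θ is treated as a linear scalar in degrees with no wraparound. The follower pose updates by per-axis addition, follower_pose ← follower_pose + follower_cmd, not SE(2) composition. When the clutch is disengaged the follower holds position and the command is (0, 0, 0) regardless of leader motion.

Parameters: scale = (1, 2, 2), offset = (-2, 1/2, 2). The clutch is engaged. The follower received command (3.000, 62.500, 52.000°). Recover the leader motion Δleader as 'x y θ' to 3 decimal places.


axis x: (3.000 − -2) / (1) = 5.000
axis y: (62.500 − 1/2) / (2) = 31.000
axis θ: (52.000 − 2) / (2) = 25.000

5.000 31.000 25.000


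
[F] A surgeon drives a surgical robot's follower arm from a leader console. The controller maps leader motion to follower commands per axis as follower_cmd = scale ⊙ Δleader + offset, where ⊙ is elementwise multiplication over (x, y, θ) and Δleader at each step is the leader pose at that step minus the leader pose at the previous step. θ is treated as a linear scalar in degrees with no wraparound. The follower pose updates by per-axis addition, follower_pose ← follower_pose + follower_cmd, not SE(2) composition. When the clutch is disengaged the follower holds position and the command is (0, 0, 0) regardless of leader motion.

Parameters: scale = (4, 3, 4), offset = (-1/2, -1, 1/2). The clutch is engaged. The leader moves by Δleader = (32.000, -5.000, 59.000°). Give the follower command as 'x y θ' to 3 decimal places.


axis x: 4·32.000 + -1/2 = 127.500
axis y: 3·-5.000 + -1 = -16.000
axis θ: 4·59.000 + 1/2 = 236.500

127.500 -16.000 236.500


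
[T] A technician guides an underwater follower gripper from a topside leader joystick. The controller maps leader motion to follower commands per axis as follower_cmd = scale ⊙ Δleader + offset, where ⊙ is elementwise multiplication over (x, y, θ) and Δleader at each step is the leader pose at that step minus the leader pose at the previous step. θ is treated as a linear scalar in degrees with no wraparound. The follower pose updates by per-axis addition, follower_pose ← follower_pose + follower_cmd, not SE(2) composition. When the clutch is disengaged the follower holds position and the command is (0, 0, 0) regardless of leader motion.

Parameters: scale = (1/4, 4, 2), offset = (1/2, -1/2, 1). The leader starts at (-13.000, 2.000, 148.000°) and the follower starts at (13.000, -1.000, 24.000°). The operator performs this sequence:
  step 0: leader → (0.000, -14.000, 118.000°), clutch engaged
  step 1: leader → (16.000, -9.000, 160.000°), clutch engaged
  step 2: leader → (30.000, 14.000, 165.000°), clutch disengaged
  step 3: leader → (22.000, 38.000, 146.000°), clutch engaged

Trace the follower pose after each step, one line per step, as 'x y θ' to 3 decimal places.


16.750 -65.500 -35.000
21.250 -46.000 50.000
21.250 -46.000 50.000
19.750 49.500 13.000

step 0: Δleader=(13.000, -16.000, -30.000°), engaged; cmd=(3.750, -64.500, -59.000°) → follower=(16.750, -65.500, -35.000°)
step 1: Δleader=(16.000, 5.000, 42.000°), engaged; cmd=(4.500, 19.500, 85.000°) → follower=(21.250, -46.000, 50.000°)
step 2: Δleader=(14.000, 23.000, 5.000°), disengaged; cmd=(0,0,0) → follower holds at (21.250, -46.000, 50.000°)
step 3: Δleader=(-8.000, 24.000, -19.000°), engaged; cmd=(-1.500, 95.500, -37.000°) → follower=(19.750, 49.500, 13.000°)


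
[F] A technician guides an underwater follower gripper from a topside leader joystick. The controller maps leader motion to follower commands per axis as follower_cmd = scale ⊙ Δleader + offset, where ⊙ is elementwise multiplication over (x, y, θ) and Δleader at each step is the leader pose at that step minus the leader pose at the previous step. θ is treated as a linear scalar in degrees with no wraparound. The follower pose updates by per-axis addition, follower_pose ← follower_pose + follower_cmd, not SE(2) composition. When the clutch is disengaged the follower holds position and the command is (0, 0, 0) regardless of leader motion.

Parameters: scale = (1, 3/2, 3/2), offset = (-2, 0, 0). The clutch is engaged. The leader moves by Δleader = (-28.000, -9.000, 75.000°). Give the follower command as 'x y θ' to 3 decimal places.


axis x: 1·-28.000 + -2 = -30.000
axis y: 3/2·-9.000 + 0 = -13.500
axis θ: 3/2·75.000 + 0 = 112.500

-30.000 -13.500 112.500


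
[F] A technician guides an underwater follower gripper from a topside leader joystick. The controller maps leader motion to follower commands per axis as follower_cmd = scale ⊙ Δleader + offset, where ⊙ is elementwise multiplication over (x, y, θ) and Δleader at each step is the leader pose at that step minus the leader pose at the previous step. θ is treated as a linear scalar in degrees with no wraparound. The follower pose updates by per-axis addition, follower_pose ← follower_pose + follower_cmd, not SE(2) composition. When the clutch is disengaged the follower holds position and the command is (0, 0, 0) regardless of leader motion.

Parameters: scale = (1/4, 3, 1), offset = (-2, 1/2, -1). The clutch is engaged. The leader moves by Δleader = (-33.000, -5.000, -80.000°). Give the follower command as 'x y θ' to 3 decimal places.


axis x: 1/4·-33.000 + -2 = -10.250
axis y: 3·-5.000 + 1/2 = -14.500
axis θ: 1·-80.000 + -1 = -81.000

-10.250 -14.500 -81.000


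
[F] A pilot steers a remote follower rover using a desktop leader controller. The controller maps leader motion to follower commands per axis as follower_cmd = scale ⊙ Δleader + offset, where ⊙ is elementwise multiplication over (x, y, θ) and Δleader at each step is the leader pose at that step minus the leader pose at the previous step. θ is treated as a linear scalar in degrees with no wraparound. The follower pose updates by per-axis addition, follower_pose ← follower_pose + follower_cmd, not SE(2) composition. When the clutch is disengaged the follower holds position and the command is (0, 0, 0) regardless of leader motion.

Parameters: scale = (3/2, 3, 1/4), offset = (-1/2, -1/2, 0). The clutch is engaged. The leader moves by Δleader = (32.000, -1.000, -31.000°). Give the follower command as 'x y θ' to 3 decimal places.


47.500 -3.500 -7.750

axis x: 3/2·32.000 + -1/2 = 47.500
axis y: 3·-1.000 + -1/2 = -3.500
axis θ: 1/4·-31.000 + 0 = -7.750


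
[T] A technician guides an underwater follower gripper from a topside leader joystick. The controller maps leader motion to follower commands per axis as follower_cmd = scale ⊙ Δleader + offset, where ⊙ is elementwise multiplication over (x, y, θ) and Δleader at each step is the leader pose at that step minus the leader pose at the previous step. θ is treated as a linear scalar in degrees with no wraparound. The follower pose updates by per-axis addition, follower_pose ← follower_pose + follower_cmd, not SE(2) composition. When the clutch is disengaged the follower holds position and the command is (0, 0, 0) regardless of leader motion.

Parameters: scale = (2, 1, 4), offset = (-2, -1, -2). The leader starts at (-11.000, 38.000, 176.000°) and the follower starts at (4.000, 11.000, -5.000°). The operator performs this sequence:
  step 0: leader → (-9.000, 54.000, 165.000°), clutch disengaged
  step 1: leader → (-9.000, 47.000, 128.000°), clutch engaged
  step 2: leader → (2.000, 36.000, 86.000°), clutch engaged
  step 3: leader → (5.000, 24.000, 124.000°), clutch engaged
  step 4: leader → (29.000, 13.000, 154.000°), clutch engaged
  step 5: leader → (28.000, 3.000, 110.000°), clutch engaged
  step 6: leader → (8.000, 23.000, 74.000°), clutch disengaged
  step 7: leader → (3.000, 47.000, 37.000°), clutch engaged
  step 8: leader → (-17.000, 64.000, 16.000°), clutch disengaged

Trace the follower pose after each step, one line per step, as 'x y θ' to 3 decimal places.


4.000 11.000 -5.000
2.000 3.000 -155.000
22.000 -9.000 -325.000
26.000 -22.000 -175.000
72.000 -34.000 -57.000
68.000 -45.000 -235.000
68.000 -45.000 -235.000
56.000 -22.000 -385.000
56.000 -22.000 -385.000

step 0: Δleader=(2.000, 16.000, -11.000°), disengaged; cmd=(0,0,0) → follower holds at (4.000, 11.000, -5.000°)
step 1: Δleader=(0.000, -7.000, -37.000°), engaged; cmd=(-2.000, -8.000, -150.000°) → follower=(2.000, 3.000, -155.000°)
step 2: Δleader=(11.000, -11.000, -42.000°), engaged; cmd=(20.000, -12.000, -170.000°) → follower=(22.000, -9.000, -325.000°)
step 3: Δleader=(3.000, -12.000, 38.000°), engaged; cmd=(4.000, -13.000, 150.000°) → follower=(26.000, -22.000, -175.000°)
step 4: Δleader=(24.000, -11.000, 30.000°), engaged; cmd=(46.000, -12.000, 118.000°) → follower=(72.000, -34.000, -57.000°)
step 5: Δleader=(-1.000, -10.000, -44.000°), engaged; cmd=(-4.000, -11.000, -178.000°) → follower=(68.000, -45.000, -235.000°)
step 6: Δleader=(-20.000, 20.000, -36.000°), disengaged; cmd=(0,0,0) → follower holds at (68.000, -45.000, -235.000°)
step 7: Δleader=(-5.000, 24.000, -37.000°), engaged; cmd=(-12.000, 23.000, -150.000°) → follower=(56.000, -22.000, -385.000°)
step 8: Δleader=(-20.000, 17.000, -21.000°), disengaged; cmd=(0,0,0) → follower holds at (56.000, -22.000, -385.000°)


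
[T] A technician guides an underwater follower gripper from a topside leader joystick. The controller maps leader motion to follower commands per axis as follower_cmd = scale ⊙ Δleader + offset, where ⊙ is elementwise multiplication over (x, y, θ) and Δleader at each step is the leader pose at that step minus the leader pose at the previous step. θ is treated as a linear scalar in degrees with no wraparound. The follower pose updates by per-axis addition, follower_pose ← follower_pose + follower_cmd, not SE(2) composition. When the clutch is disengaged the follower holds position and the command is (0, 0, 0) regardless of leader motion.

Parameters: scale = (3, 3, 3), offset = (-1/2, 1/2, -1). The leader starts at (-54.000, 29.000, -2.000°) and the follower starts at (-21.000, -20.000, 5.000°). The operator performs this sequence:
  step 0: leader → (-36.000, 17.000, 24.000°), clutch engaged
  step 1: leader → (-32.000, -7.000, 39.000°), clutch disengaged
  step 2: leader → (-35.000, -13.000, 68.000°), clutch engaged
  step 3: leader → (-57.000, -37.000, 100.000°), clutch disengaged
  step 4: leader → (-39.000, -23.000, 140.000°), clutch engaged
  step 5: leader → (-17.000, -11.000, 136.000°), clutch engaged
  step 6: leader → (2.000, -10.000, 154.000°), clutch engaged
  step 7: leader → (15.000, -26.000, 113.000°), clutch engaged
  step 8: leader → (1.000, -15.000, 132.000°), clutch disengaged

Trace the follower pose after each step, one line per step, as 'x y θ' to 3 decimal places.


32.500 -55.500 82.000
32.500 -55.500 82.000
23.000 -73.000 168.000
23.000 -73.000 168.000
76.500 -30.500 287.000
142.000 6.000 274.000
198.500 9.500 327.000
237.000 -38.000 203.000
237.000 -38.000 203.000

step 0: Δleader=(18.000, -12.000, 26.000°), engaged; cmd=(53.500, -35.500, 77.000°) → follower=(32.500, -55.500, 82.000°)
step 1: Δleader=(4.000, -24.000, 15.000°), disengaged; cmd=(0,0,0) → follower holds at (32.500, -55.500, 82.000°)
step 2: Δleader=(-3.000, -6.000, 29.000°), engaged; cmd=(-9.500, -17.500, 86.000°) → follower=(23.000, -73.000, 168.000°)
step 3: Δleader=(-22.000, -24.000, 32.000°), disengaged; cmd=(0,0,0) → follower holds at (23.000, -73.000, 168.000°)
step 4: Δleader=(18.000, 14.000, 40.000°), engaged; cmd=(53.500, 42.500, 119.000°) → follower=(76.500, -30.500, 287.000°)
step 5: Δleader=(22.000, 12.000, -4.000°), engaged; cmd=(65.500, 36.500, -13.000°) → follower=(142.000, 6.000, 274.000°)
step 6: Δleader=(19.000, 1.000, 18.000°), engaged; cmd=(56.500, 3.500, 53.000°) → follower=(198.500, 9.500, 327.000°)
step 7: Δleader=(13.000, -16.000, -41.000°), engaged; cmd=(38.500, -47.500, -124.000°) → follower=(237.000, -38.000, 203.000°)
step 8: Δleader=(-14.000, 11.000, 19.000°), disengaged; cmd=(0,0,0) → follower holds at (237.000, -38.000, 203.000°)


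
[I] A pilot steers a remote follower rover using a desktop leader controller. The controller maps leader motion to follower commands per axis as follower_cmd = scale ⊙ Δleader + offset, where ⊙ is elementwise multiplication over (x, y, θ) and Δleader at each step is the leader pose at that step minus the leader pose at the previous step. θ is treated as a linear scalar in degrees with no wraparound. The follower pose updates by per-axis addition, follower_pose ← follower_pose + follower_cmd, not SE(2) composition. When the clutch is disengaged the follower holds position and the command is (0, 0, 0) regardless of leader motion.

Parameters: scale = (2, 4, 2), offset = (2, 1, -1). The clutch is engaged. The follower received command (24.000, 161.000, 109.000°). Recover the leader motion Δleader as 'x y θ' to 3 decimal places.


axis x: (24.000 − 2) / (2) = 11.000
axis y: (161.000 − 1) / (4) = 40.000
axis θ: (109.000 − -1) / (2) = 55.000

11.000 40.000 55.000


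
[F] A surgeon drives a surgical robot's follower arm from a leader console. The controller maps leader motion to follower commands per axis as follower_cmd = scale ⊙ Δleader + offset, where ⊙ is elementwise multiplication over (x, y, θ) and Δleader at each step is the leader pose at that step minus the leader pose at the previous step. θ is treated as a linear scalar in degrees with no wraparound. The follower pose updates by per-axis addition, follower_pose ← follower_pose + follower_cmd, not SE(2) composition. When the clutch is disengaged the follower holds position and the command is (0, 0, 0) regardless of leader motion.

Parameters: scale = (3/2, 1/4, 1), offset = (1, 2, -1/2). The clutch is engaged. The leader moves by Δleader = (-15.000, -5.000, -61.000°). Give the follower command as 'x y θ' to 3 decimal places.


-21.500 0.750 -61.500

axis x: 3/2·-15.000 + 1 = -21.500
axis y: 1/4·-5.000 + 2 = 0.750
axis θ: 1·-61.000 + -1/2 = -61.500


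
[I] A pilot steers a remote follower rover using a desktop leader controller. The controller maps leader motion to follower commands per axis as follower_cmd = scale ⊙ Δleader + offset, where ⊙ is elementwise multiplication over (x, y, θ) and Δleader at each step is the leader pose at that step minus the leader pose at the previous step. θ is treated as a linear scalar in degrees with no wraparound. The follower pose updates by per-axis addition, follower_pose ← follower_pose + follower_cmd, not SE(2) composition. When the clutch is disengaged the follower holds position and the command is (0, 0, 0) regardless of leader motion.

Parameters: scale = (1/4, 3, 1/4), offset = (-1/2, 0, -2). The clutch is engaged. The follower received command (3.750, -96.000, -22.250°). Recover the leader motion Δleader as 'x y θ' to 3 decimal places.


axis x: (3.750 − -1/2) / (1/4) = 17.000
axis y: (-96.000 − 0) / (3) = -32.000
axis θ: (-22.250 − -2) / (1/4) = -81.000

17.000 -32.000 -81.000


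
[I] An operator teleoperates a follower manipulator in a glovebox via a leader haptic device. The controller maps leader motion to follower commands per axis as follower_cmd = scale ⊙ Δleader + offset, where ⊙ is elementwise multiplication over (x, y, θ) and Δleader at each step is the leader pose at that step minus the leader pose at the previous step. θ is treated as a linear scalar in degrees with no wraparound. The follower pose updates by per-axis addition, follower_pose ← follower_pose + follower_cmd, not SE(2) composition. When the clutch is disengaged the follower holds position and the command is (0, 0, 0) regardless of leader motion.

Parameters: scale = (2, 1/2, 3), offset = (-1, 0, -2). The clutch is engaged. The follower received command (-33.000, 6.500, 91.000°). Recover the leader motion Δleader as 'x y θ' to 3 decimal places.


-16.000 13.000 31.000

axis x: (-33.000 − -1) / (2) = -16.000
axis y: (6.500 − 0) / (1/2) = 13.000
axis θ: (91.000 − -2) / (3) = 31.000


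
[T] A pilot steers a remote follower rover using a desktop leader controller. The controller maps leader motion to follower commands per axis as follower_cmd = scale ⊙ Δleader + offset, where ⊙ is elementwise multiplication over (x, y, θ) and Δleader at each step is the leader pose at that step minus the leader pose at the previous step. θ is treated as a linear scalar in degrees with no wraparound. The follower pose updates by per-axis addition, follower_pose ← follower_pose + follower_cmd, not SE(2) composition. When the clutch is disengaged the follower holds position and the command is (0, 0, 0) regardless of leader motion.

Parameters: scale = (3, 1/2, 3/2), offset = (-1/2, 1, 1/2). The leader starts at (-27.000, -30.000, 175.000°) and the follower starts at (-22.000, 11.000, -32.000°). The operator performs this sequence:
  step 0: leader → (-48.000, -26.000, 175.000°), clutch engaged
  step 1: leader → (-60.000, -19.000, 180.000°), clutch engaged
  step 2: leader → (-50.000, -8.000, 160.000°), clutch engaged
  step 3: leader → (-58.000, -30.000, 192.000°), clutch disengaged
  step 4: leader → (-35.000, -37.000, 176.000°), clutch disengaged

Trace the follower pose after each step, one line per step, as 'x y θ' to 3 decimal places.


-85.500 14.000 -31.500
-122.000 18.500 -23.500
-92.500 25.000 -53.000
-92.500 25.000 -53.000
-92.500 25.000 -53.000

step 0: Δleader=(-21.000, 4.000, 0.000°), engaged; cmd=(-63.500, 3.000, 0.500°) → follower=(-85.500, 14.000, -31.500°)
step 1: Δleader=(-12.000, 7.000, 5.000°), engaged; cmd=(-36.500, 4.500, 8.000°) → follower=(-122.000, 18.500, -23.500°)
step 2: Δleader=(10.000, 11.000, -20.000°), engaged; cmd=(29.500, 6.500, -29.500°) → follower=(-92.500, 25.000, -53.000°)
step 3: Δleader=(-8.000, -22.000, 32.000°), disengaged; cmd=(0,0,0) → follower holds at (-92.500, 25.000, -53.000°)
step 4: Δleader=(23.000, -7.000, -16.000°), disengaged; cmd=(0,0,0) → follower holds at (-92.500, 25.000, -53.000°)


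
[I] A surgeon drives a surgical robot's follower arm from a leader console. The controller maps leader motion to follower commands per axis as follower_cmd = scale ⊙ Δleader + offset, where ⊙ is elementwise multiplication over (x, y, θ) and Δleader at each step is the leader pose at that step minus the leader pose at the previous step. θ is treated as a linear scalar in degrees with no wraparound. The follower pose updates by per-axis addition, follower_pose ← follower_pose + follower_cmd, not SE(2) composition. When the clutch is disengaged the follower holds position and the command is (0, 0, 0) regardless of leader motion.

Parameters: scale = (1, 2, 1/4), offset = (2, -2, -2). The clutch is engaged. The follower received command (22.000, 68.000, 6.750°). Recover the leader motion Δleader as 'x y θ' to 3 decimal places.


axis x: (22.000 − 2) / (1) = 20.000
axis y: (68.000 − -2) / (2) = 35.000
axis θ: (6.750 − -2) / (1/4) = 35.000

20.000 35.000 35.000


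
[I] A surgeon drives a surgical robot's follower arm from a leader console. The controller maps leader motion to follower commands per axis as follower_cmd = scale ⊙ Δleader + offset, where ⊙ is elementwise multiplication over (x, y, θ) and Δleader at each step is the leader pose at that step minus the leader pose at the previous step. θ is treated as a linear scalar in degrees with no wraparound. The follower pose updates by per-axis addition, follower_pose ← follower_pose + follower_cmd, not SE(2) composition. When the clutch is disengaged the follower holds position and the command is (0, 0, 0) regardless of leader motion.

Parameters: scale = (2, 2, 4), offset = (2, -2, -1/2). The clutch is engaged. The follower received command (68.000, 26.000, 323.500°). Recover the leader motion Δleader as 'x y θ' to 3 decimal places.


33.000 14.000 81.000

axis x: (68.000 − 2) / (2) = 33.000
axis y: (26.000 − -2) / (2) = 14.000
axis θ: (323.500 − -1/2) / (4) = 81.000


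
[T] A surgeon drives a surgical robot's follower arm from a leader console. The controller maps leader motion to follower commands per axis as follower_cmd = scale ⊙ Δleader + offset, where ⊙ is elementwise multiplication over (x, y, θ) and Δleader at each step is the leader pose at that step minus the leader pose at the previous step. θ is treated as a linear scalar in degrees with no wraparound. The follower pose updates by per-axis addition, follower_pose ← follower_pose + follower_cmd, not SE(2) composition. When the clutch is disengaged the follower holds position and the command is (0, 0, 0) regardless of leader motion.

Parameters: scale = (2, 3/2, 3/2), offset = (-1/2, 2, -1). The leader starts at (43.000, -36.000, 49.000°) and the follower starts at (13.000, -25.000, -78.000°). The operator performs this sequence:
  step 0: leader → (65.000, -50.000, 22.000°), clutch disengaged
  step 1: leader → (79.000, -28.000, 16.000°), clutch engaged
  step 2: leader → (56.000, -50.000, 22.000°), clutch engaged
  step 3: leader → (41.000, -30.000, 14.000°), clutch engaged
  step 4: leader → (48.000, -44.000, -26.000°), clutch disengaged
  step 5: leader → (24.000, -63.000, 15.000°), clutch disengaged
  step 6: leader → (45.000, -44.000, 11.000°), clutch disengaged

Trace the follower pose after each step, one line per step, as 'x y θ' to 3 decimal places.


13.000 -25.000 -78.000
40.500 10.000 -88.000
-6.000 -21.000 -80.000
-36.500 11.000 -93.000
-36.500 11.000 -93.000
-36.500 11.000 -93.000
-36.500 11.000 -93.000

step 0: Δleader=(22.000, -14.000, -27.000°), disengaged; cmd=(0,0,0) → follower holds at (13.000, -25.000, -78.000°)
step 1: Δleader=(14.000, 22.000, -6.000°), engaged; cmd=(27.500, 35.000, -10.000°) → follower=(40.500, 10.000, -88.000°)
step 2: Δleader=(-23.000, -22.000, 6.000°), engaged; cmd=(-46.500, -31.000, 8.000°) → follower=(-6.000, -21.000, -80.000°)
step 3: Δleader=(-15.000, 20.000, -8.000°), engaged; cmd=(-30.500, 32.000, -13.000°) → follower=(-36.500, 11.000, -93.000°)
step 4: Δleader=(7.000, -14.000, -40.000°), disengaged; cmd=(0,0,0) → follower holds at (-36.500, 11.000, -93.000°)
step 5: Δleader=(-24.000, -19.000, 41.000°), disengaged; cmd=(0,0,0) → follower holds at (-36.500, 11.000, -93.000°)
step 6: Δleader=(21.000, 19.000, -4.000°), disengaged; cmd=(0,0,0) → follower holds at (-36.500, 11.000, -93.000°)
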